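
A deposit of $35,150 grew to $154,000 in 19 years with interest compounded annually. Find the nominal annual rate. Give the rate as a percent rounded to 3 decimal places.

8.086%

The 19-period growth factor is 154,000/35,150 = 4.38122.
r = 4.38122^(1/19) − 1 ≈ 0.0808568, i.e. 8.08568%.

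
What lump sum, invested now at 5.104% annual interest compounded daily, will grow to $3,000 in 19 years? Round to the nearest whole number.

$1,138

Periodic rate = 5.104%/365 = 0.000139836; 6935 periods.
P = 3,000/(1 + 0.05104/365)^6935 ≈ 3,000/2.637132632 ≈ 1,137.5992.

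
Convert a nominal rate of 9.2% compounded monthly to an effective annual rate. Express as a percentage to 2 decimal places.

9.60%

One year is 12 periods at 0.00766667 each: (1 + 0.00766667)^12 ≈ 1.09598.
EAR = 1.09598 − 1 ≈ 9.59802%.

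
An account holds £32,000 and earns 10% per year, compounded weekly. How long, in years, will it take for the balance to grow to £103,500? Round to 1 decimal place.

11.7 years

(1 + 0.00192308)^(52t) = 103,500/32,000 = 3.2344.
52t·ln(1 + 0.00192308) = ln(3.2344); 52t = 1.1738/0.00192123 ≈ 610.9813.
t ≈ 11.7496 years.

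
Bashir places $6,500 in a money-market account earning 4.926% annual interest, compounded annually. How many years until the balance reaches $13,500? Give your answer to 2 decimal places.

15.20 years

(1 + 0.04926)^t = 13,500/6,500 = 2.0769.
t·ln(1 + 0.04926) = ln(2.0769); t = 0.73089/0.0480852 ≈ 15.1999.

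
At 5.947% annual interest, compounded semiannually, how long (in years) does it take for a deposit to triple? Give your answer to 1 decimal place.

(1 + 0.029735)^(2t) = 3.
2t = ln 3 / ln(1 + 0.029735) ≈ 1.0986/0.0293015 ≈ 37.4934.
t ≈ 18.7467.

18.7 years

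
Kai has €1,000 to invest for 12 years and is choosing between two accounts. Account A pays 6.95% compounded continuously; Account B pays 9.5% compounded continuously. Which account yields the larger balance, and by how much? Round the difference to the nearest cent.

Account B, by €824.26

A: e^(0.0695·12) = e^0.834 ≈ 2.302510386, so 1,000 × 2.302510386 ≈ 2,302.5104.
B: e^(0.095·12) = e^1.14 ≈ 3.126768365, so 1,000 × 3.126768365 ≈ 3,126.7684.
Difference ≈ 824.2580 in favor of B.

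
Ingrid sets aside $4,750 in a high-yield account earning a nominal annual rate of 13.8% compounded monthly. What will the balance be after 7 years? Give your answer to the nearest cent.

Periodic rate = 13.8%/12 = 0.0115; periods = 12·7 = 84.
A = 4,750·(1 + 0.0115)^84 ≈ 4,750·2.6129705622 ≈ 12,411.6102.

$12,411.61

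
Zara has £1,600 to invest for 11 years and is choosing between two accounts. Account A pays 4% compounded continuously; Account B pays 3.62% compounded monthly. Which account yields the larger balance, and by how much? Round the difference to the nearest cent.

Account A growth factor: e^(0.04·11) = e^0.44 ≈ 1.552707219; balance ≈ 2,484.3315.
Account B growth factor: (1 + 0.0362/12)^132 ≈ 1.488249485; balance ≈ 2,381.1992.
Account A is larger by 103.1324.

Account A, by £103.13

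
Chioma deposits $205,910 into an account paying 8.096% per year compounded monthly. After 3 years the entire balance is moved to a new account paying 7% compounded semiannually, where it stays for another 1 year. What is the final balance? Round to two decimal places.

$280,986.43

After 3 years at 8.096%: 205,910 × 1.27387616583 ≈ 262,303.8413.
Then 1 years at 7%: 262,303.8413 × 1.071225 ≈ 280,986.4324.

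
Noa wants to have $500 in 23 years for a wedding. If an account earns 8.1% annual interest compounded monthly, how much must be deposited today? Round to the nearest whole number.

Periodic rate = 8.1%/12 = 0.00675; 276 periods.
P = 500/(1 + 0.00675)^276 ≈ 500/6.40283286 ≈ 78.0904.

$78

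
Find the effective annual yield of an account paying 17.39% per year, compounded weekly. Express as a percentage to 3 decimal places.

One year is 52 periods at 0.00334423 each: (1 + 0.00334423)^52 ≈ 1.189591.
EAR = 1.189591 − 1 ≈ 18.95914%.

18.959%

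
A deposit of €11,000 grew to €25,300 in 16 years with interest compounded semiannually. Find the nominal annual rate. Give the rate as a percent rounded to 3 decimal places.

The 32-period growth factor is 25,300/11,000 = 2.3.
r/2 = 2.3^(1/32) − 1 ≈ 0.0263701, so r ≈ 2·0.0263701 = 5.27402%.

5.274%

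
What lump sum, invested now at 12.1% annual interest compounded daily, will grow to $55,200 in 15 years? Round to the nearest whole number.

Growth factor = (1 + 0.121/365)^5475 ≈ 6.1392293669.
P = 55,200/6.1392293669 ≈ 8,991.3565.

$8,991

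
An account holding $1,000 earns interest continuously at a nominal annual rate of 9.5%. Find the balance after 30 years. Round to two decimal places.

$17,287.78

A = P·e^(rt) = 1,000·e^(0.095·30) = 1,000·e^2.85.
e^2.85 ≈ 17.287781841, so A ≈ 17,287.7818.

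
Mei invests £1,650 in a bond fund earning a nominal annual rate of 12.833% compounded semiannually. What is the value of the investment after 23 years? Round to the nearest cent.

Periodic rate = 12.833%/2 = 0.064165; periods = 2·23 = 46.
A = 1,650·(1 + 0.064165)^46 ≈ 1,650·17.474818257 ≈ 28,833.4501.

£28,833.45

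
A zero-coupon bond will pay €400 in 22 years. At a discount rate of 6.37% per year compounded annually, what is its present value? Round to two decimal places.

Growth factor = (1 + 0.0637)^22 ≈ 3.89064408.
P = 400/3.89064408 ≈ 102.8107.

€102.81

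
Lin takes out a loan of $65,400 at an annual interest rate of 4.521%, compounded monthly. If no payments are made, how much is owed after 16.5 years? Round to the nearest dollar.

$137,701

Periodic rate = 4.521%/12 = 0.0037675; periods = 12·16.5 = 198.
A = 65,400·(1 + 0.0037675)^198 ≈ 65,400·2.10552176949 ≈ 137,701.1237.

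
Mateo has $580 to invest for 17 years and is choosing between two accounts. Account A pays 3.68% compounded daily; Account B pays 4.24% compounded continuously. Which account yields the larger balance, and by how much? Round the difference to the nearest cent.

A: (1 + 0.0368/365)^6205 ≈ 1.869308292, so 580 × 1.869308292 ≈ 1,084.1988.
B: e^(0.0424·17) = e^0.7208 ≈ 2.056077415, so 580 × 2.056077415 ≈ 1,192.5249.
Difference ≈ 108.3261 in favor of B.

Account B, by $108.33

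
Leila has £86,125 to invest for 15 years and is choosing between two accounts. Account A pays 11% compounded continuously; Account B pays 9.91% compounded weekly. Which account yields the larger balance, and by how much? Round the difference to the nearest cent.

Account A growth factor: e^(0.11·15) = e^1.65 ≈ 5.20697982718; balance ≈ 448,451.1376.
Account B growth factor: (1 + 0.0991/52)^780 ≈ 4.41534217589; balance ≈ 380,271.3449.
Account A is larger by 68,179.7927.

Account A, by £68,179.79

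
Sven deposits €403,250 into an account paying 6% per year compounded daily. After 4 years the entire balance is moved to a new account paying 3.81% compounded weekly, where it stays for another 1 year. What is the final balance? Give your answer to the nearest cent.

€532,521.38

Phase 1: 403,250·(1 + 0.06/365)^1460 ≈ 512,621.1089.
Phase 2: 512,621.1089·(1 + 0.0381/52)^52 ≈ 532,521.3774.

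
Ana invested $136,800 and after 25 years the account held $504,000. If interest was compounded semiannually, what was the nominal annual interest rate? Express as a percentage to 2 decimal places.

(1 + r/2)^50 = 504,000/136,800 = 3.68421.
1 + r/2 = 3.68421^(1/50) ≈ 1.026424, so r/2 ≈ 0.0264242.
r ≈ 2·0.0264242 = 5.28484%.

5.28%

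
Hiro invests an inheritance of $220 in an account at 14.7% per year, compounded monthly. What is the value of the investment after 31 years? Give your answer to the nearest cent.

$20,392.89

Growth factor = (1 + 0.01225)^372 ≈ 92.694973334.
A ≈ 220 × 92.694973334 ≈ 20,392.8941.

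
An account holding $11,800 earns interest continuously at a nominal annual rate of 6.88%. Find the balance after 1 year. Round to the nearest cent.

$12,640.42

A = P·e^(rt) = 11,800·e^(0.0688·1) = 11,800·e^0.0688.
e^0.0688 ≈ 1.0712219433, so A ≈ 12,640.4189.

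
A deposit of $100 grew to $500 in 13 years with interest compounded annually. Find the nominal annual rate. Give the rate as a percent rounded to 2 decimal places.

(1 + r)^13 = 500/100 = 5.
1 + r = 5^(1/13) ≈ 1.131793, so r ≈ 0.131793.
r ≈ 13.17928%.

13.18%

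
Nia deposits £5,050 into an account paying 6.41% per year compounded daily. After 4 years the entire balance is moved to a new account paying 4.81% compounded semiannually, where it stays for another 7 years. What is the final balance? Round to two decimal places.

Phase 1: 5,050·(1 + 0.0641/365)^1460 ≈ 6,525.8142.
Phase 2: 6,525.8142·(1 + 0.02405)^14 ≈ 9,101.8772.

£9,101.88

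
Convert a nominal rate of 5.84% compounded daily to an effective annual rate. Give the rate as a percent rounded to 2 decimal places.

6.01%

One year is 365 periods at 0.00016 each: (1 + 0.00016)^365 ≈ 1.060134.
EAR = 1.060134 − 1 ≈ 6.01340%.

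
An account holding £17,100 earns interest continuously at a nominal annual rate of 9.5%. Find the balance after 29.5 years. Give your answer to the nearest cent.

A = P·e^(rt) = 17,100·e^(0.095·29.5) = 17,100·e^2.8025.
e^2.8025 ≈ 16.4858098204, so A ≈ 281,907.3479.

£281,907.35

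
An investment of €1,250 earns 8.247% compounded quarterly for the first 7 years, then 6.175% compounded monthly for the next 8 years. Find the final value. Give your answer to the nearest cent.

€3,622.98

After 7 years at 8.247%: 1,250 × 1.77077874 ≈ 2,213.4734.
Then 8 years at 6.175%: 2,213.4734 × 1.63678397 ≈ 3,622.9778.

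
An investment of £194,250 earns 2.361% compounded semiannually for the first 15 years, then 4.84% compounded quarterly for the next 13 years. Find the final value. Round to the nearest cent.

£516,278.16

Phase 1: 194,250·(1 + 0.011805)^30 ≈ 276,226.7056.
Phase 2: 276,226.7056·(1 + 0.0121)^52 ≈ 516,278.1635.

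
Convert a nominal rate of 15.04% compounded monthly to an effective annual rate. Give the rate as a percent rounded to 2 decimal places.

One year is 12 periods at 0.0125333 each: (1 + 0.0125333)^12 ≈ 1.161213.
EAR = 1.161213 − 1 ≈ 16.12132%.

16.12%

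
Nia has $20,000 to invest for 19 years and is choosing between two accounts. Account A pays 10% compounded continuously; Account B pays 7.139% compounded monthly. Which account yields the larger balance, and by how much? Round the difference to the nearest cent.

Account A, by $56,384.68

Account A growth factor: e^(0.1·19) = e^1.9 ≈ 6.68589444228; balance ≈ 133,717.8888.
Account B growth factor: (1 + 0.07139/12)^228 ≈ 3.8666603532; balance ≈ 77,333.2071.
Account A is larger by 56,384.6818.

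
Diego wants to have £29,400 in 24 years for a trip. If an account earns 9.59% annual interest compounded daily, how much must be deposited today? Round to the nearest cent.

Growth factor = (1 + 0.0959/365)^8760 ≈ 9.9871342742.
P = 29,400/9.9871342742 ≈ 2,943.7874.

£2,943.79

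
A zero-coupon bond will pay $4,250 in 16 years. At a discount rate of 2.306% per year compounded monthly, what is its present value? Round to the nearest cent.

$2,939.72

Periodic rate = 2.306%/12 = 0.00192167; 192 periods.
P = 4,250/(1 + 0.02306/12)^192 ≈ 4,250/1.445717798 ≈ 2,939.7162.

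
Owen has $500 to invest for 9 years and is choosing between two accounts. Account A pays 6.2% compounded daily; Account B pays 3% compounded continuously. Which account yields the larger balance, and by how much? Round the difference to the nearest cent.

Account A, by $218.56

Account A growth factor: (1 + 0.062/365)^3285 ≈ 1.74709186; balance ≈ 873.5459.
Account B growth factor: e^(0.03·9) = e^0.27 ≈ 1.30996445; balance ≈ 654.9822.
Account A is larger by 218.5637.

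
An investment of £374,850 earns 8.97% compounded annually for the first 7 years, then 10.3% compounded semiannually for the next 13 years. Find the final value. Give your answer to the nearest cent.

After 7 years at 8.97%: 374,850 × 1.82452011725 ≈ 683,921.3660.
Then 13 years at 10.3%: 683,921.3660 × 3.690126060389 ≈ 2,523,756.0558.

£2,523,756.06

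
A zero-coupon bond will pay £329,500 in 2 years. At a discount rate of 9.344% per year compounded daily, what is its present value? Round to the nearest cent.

Growth factor = (1 + 0.000256)^730 ≈ 1.20545378781.
P = 329,500/1.20545378781 ≈ 273,341.0466.

£273,341.05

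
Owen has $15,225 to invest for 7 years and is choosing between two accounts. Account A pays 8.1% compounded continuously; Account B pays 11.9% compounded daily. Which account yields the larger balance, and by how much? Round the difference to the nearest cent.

Account A growth factor: e^(0.081·7) = e^0.567 ≈ 1.7629701995; balance ≈ 26,841.2213.
Account B growth factor: (1 + 0.119/365)^2555 ≈ 2.2998967695; balance ≈ 35,015.9283.
Account B is larger by 8,174.7070.

Account B, by $8,174.71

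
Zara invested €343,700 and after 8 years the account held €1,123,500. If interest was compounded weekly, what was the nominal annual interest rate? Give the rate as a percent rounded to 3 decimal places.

14.827%

(1 + r/52)^416 = 1,123,500/343,700 = 3.26884.
1 + r/52 = 3.26884^(1/416) ≈ 1.002851, so r/52 ≈ 0.00285126.
r ≈ 52·0.00285126 = 14.82653%.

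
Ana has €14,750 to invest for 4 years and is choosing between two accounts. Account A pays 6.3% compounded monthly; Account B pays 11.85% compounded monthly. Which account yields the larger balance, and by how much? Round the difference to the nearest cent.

A: (1 + 0.00525)^48 ≈ 1.2857482006, so 14,750 × 1.2857482006 ≈ 18,964.7860.
B: (1 + 0.009875)^48 ≈ 1.6026762998, so 14,750 × 1.6026762998 ≈ 23,639.4754.
Difference ≈ 4,674.6895 in favor of B.

Account B, by €4,674.69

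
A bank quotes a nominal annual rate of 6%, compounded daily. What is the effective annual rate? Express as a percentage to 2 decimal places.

EAR = (1 + 6%/365)^365 − 1 = (1 + 0.000164384)^365 − 1.
(1 + 0.000164384)^365 ≈ 1.061831, so EAR ≈ 6.18313%.

6.18%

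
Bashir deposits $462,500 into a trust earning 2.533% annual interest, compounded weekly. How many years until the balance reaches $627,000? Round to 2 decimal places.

12.02 years

We need (1 + 0.000487115)^(52t) = 1.3557, so 52t = ln 1.3557 / ln 1.000487 ≈ 624.8501.
t ≈ 624.8501/52 = 12.0163 years.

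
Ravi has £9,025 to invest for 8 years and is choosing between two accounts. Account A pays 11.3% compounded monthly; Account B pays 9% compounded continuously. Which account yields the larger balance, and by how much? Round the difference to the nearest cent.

A: (1 + 0.113/12)^96 ≈ 2.4590379585, so 9,025 × 2.4590379585 ≈ 22,192.8176.
B: e^(0.09·8) = e^0.72 ≈ 2.0544332106, so 9,025 × 2.0544332106 ≈ 18,541.2597.
Difference ≈ 3,651.5578 in favor of A.

Account A, by £3,651.56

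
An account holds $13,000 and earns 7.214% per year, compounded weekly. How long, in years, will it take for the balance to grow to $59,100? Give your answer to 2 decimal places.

21.01 years

We need (1 + 0.00138731)^(52t) = 4.5462, so 52t = ln 4.5462 / ln 1.001387 ≈ 1092.2824.
t ≈ 1092.2824/52 = 21.0054 years.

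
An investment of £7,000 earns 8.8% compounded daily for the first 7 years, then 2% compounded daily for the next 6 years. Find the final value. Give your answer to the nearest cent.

£14,611.85

After 7 years at 8.8%: 7,000 × 1.8513697201 ≈ 12,959.5880.
Then 6 years at 2%: 12,959.5880 × 1.1274931449 ≈ 14,611.8467.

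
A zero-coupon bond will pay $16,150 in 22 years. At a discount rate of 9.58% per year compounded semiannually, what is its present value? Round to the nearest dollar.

Periodic rate = 9.58%/2 = 0.0479; 44 periods.
P = 16,150/(1 + 0.0479)^44 ≈ 16,150/7.8356129571 ≈ 2,061.1023.

$2,061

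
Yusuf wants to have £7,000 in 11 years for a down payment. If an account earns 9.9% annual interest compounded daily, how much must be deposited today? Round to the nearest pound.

£2,356

Growth factor = (1 + 0.099/365)^4015 ≈ 2.970862576.
P = 7,000/2.970862576 ≈ 2,356.2180.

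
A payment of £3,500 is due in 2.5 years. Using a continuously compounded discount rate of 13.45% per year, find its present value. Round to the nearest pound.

£2,501

P = A·e^(−rt) = 3,500·e^(−0.33625).
e^(−0.33625) ≈ 0.7144444724, so P ≈ 2,500.5557.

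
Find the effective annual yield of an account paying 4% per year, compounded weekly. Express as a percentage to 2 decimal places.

4.08%

One year is 52 periods at 0.000769231 each: (1 + 0.000769231)^52 ≈ 1.040795.
EAR = 1.040795 − 1 ≈ 4.07948%.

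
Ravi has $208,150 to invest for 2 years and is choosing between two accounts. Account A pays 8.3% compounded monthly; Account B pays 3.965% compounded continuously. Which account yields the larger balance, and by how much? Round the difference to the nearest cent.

A: (1 + 0.083/12)^24 ≈ 1.17989865615, so 208,150 × 1.17989865615 ≈ 245,595.9053.
B: e^(0.03965·2) = e^0.0793 ≈ 1.08252903207, so 208,150 × 1.08252903207 ≈ 225,328.4180.
Difference ≈ 20,267.4873 in favor of A.

Account A, by $20,267.49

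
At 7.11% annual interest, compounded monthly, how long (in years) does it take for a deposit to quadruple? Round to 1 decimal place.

19.6 years

(1 + 0.005925)^(12t) = 4.
12t = ln 4 / ln(1 + 0.005925) ≈ 1.3863/0.00590752 ≈ 234.6662.
t ≈ 19.5555.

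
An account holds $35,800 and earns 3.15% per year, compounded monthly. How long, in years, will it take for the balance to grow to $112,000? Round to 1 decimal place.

(1 + 0.002625)^(12t) = 112,000/35,800 = 3.1285.
12t·ln(1 + 0.002625) = ln(3.1285); 12t = 1.1406/0.00262156 ≈ 435.0656.
t ≈ 36.2555 years.

36.3 years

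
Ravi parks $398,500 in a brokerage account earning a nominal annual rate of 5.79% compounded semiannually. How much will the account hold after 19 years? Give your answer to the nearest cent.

$1,178,719.97

Growth factor = (1 + 0.02895)^38 ≈ 2.957892030106.
A ≈ 398,500 × 2.957892030106 ≈ 1,178,719.9740.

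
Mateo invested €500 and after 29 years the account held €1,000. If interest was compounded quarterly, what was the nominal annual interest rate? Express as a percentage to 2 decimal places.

2.40%

The 116-period growth factor is 1,000/500 = 2.
r/4 = 2^(1/116) − 1 ≈ 0.0059933, so r ≈ 4·0.0059933 = 2.39732%.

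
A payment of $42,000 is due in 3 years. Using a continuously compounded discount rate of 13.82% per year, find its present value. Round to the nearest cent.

P = A·e^(−rt) = 42,000·e^(−0.4146).
e^(−0.4146) ≈ 0.66060446965, so P ≈ 27,745.3877.

$27,745.39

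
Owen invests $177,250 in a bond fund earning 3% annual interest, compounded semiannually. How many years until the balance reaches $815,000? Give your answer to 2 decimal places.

51.23 years

We need (1 + 0.015)^(2t) = 4.598, so 2t = ln 4.598 / ln 1.015 ≈ 102.4694.
t ≈ 102.4694/2 = 51.2347 years.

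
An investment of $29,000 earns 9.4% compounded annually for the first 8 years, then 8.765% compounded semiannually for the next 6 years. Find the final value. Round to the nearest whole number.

After 8 years at 9.4%: 29,000 × 2.0518167742 ≈ 59,502.6865.
Then 6 years at 8.765%: 59,502.6865 × 1.6731401843 ≈ 99,556.3358.

$99,556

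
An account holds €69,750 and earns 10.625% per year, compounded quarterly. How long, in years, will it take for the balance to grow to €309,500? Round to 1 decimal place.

14.2 years

(1 + 0.0265625)^(4t) = 309,500/69,750 = 4.4373.
4t·ln(1 + 0.0265625) = ln(4.4373); 4t = 1.49/0.0262158 ≈ 56.8374.
t ≈ 14.2094 years.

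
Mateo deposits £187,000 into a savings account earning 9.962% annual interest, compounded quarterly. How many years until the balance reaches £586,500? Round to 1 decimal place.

11.6 years

(1 + 0.024905)^(4t) = 586,500/187,000 = 3.1364.
4t·ln(1 + 0.024905) = ln(3.1364); 4t = 1.1431/0.0245999 ≈ 46.4662.
t ≈ 11.6165 years.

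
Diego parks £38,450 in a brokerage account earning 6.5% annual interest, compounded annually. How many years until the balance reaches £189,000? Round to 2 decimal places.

25.29 years

(1 + 0.065)^t = 189,000/38,450 = 4.9155.
t·ln(1 + 0.065) = ln(4.9155); t = 1.5924/0.0629748 ≈ 25.2861.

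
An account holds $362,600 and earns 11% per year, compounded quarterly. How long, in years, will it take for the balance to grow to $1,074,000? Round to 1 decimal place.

(1 + 0.0275)^(4t) = 1,074,000/362,600 = 2.9619.
4t·ln(1 + 0.0275) = ln(2.9619); 4t = 1.0858/0.0271287 ≈ 40.0257.
t ≈ 10.0064 years.

10.0 years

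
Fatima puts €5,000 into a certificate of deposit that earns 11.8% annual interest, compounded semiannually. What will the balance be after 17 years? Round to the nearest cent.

Periodic rate = 11.8%/2 = 0.059; periods = 2·17 = 34.
A = 5,000·(1 + 0.059)^34 ≈ 5,000·7.0220294033 ≈ 35,110.1470.

€35,110.15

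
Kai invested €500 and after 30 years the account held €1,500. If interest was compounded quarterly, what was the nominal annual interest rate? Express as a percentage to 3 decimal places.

The 120-period growth factor is 1,500/500 = 3.
r/4 = 3^(1/120) − 1 ≈ 0.00919714, so r ≈ 4·0.00919714 = 3.67886%.

3.679%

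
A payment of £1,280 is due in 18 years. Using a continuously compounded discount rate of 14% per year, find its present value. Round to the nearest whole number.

£103

P = A·e^(−rt) = 1,280·e^(−2.52).
e^(−2.52) ≈ 0.08045960675, so P ≈ 102.9883.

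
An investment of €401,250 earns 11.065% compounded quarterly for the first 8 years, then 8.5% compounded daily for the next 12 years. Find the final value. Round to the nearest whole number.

€2,664,159

Phase 1: 401,250·(1 + 0.0276625)^32 ≈ 960,796.3367.
Phase 2: 960,796.3367·(1 + 0.085/365)^4380 ≈ 2,664,158.9859.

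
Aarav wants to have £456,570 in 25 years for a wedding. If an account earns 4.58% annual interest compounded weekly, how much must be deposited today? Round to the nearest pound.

Periodic rate = 4.58%/52 = 0.000880769; 1300 periods.
P = 456,570/(1 + 0.0458/52)^1300 ≈ 456,570/3.14085813976 ≈ 145,364.7314.

£145,365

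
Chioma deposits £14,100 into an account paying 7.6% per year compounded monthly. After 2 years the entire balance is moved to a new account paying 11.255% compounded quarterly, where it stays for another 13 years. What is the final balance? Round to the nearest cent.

After 2 years at 7.6%: 14,100 × 1.1636023757 ≈ 16,406.7935.
Then 13 years at 11.255%: 16,406.7935 × 4.2331376255 ≈ 69,452.2149.

£69,452.21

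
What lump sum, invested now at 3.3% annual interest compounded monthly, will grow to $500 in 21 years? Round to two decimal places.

$250.27

Periodic rate = 3.3%/12 = 0.00275; 252 periods.
P = 500/(1 + 0.00275)^252 ≈ 500/1.99780458 ≈ 250.2747.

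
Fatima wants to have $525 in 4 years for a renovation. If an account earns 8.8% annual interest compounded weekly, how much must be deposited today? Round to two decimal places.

Periodic rate = 8.8%/52 = 0.00169231; 208 periods.
P = 525/(1 + 0.088/52)^208 ≈ 525/1.42148555 ≈ 369.3319.

$369.33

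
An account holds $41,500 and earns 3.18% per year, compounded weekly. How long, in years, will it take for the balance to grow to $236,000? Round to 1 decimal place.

54.7 years

We need (1 + 0.000611538)^(52t) = 5.6867, so 52t = ln 5.6867 / ln 1.000612 ≈ 2843.1078.
t ≈ 2843.1078/52 = 54.6752 years.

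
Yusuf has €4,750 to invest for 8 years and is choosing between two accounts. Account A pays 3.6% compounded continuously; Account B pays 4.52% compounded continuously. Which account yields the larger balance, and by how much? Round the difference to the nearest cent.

Account B, by €483.87

A: e^(0.036·8) = e^0.288 ≈ 1.333757304, so 4,750 × 1.333757304 ≈ 6,335.3472.
B: e^(0.0452·8) = e^0.3616 ≈ 1.435624577, so 4,750 × 1.435624577 ≈ 6,819.2167.
Difference ≈ 483.8695 in favor of B.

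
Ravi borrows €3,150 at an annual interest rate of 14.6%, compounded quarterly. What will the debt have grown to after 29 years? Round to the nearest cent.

€201,534.82

Periodic rate = 14.6%/4 = 0.0365; periods = 4·29 = 116.
A = 3,150·(1 + 0.0365)^116 ≈ 3,150·63.9793090931 ≈ 201,534.8236.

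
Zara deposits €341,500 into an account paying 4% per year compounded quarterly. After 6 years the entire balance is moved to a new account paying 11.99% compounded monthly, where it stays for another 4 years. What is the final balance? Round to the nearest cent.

€698,807.60

Phase 1: 341,500·(1 + 0.01)^24 ≈ 433,614.3825.
Phase 2: 433,614.3825·(1 + 0.1199/12)^48 ≈ 698,807.6036.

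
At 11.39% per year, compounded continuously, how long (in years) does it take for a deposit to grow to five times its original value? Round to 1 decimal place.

e^(0.1139t) = 5, so 0.1139t = ln 5 ≈ 1.6094.
t ≈ 1.6094/0.1139 ≈ 14.1303.

14.1 years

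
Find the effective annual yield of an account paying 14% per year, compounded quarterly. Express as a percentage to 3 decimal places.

14.752%

EAR = (1 + 14%/4)^4 − 1 = (1 + 0.035)^4 − 1.
(1 + 0.035)^4 ≈ 1.147523, so EAR ≈ 14.75230%.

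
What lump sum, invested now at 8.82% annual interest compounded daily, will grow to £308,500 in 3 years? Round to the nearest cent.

£236,785.30

Growth factor = (1 + 0.0882/365)^1095 ≈ 1.30286806168.
P = 308,500/1.30286806168 ≈ 236,785.2963.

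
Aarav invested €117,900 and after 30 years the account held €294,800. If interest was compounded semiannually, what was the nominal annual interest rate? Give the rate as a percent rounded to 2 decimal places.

(1 + r/2)^60 = 294,800/117,900 = 2.50042.
1 + r/2 = 2.50042^(1/60) ≈ 1.015392, so r/2 ≈ 0.0153916.
r ≈ 2·0.0153916 = 3.07832%.

3.08%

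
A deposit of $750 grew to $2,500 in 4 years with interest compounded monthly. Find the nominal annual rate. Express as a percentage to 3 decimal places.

The 48-period growth factor is 2,500/750 = 3.33333.
r/12 = 3.33333^(1/48) − 1 ≈ 0.0254, so r ≈ 12·0.0254 = 30.47998%.

30.480%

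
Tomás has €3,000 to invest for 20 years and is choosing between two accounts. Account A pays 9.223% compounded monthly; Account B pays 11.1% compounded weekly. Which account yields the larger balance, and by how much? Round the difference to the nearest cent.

Account B, by €8,713.37

Account A growth factor: (1 + 0.09223/12)^240 ≈ 6.2811147284; balance ≈ 18,843.3442.
Account B growth factor: (1 + 0.111/52)^1040 ≈ 9.185571552; balance ≈ 27,556.7147.
Account B is larger by 8,713.3705.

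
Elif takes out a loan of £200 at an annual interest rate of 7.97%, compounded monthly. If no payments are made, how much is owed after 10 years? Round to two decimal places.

Periodic rate = 7.97%/12 = 0.00664167; periods = 12·10 = 120.
A = 200·(1 + 0.0797/12)^120 ≈ 200·2.21303518 ≈ 442.6070.

£442.61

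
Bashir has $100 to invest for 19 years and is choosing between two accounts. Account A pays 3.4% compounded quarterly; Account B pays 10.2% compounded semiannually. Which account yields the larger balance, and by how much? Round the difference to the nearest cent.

Account B, by $471.80

A: (1 + 0.0085)^76 ≈ 1.90269244, so 100 × 1.90269244 ≈ 190.2692.
B: (1 + 0.051)^38 ≈ 6.62068932, so 100 × 6.62068932 ≈ 662.0689.
Difference ≈ 471.7997 in favor of B.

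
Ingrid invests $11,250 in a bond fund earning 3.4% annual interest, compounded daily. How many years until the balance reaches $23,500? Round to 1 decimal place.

21.7 years

We need (1 + 0.0000931507)^(365t) = 2.0889, so 365t = ln 2.0889 / ln 1.000093 ≈ 7908.3326.
t ≈ 7908.3326/365 = 21.6667 years.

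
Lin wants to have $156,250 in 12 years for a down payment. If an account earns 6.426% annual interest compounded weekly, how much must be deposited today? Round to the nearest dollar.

$72,299

Periodic rate = 6.426%/52 = 0.00123577; 624 periods.
P = 156,250/(1 + 0.06426/52)^624 ≈ 156,250/2.16115743774 ≈ 72,299.2214.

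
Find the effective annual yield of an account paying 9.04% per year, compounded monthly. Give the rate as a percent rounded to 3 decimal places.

EAR = (1 + 9.04%/12)^12 − 1 = (1 + 0.00753333)^12 − 1.
(1 + 0.00753333)^12 ≈ 1.094241, so EAR ≈ 9.42412%.

9.424%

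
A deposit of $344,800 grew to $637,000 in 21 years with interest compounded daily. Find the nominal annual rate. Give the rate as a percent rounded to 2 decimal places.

The 7665-period growth factor is 637,000/344,800 = 1.84745.
r/365 = 1.84745^(1/7665) − 1 ≈ 0.0000800822, so r ≈ 365·0.0000800822 = 2.92300%.

2.92%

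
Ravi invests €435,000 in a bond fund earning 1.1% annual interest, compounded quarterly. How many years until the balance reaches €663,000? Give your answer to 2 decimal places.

38.36 years

We need (1 + 0.00275)^(4t) = 1.5241, so 4t = ln 1.5241 / ln 1.00275 ≈ 153.4575.
t ≈ 153.4575/4 = 38.3644 years.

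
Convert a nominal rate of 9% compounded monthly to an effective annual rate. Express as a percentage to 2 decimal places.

9.38%

EAR = (1 + 9%/12)^12 − 1 = (1 + 0.0075)^12 − 1.
(1 + 0.0075)^12 ≈ 1.093807, so EAR ≈ 9.38069%.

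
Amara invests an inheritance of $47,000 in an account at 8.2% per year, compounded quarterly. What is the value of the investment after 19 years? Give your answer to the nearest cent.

Growth factor = (1 + 0.0205)^76 ≈ 4.67507613584.
A ≈ 47,000 × 4.67507613584 ≈ 219,728.5784.

$219,728.58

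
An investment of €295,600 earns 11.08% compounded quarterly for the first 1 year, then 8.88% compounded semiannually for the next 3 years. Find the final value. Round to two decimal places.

€427,928.33

Phase 1: 295,600·(1 + 0.0277)^4 ≈ 329,738.6502.
Phase 2: 329,738.6502·(1 + 0.0444)^6 ≈ 427,928.3259.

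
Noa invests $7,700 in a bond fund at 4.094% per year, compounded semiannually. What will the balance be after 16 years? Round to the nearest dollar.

Periodic rate = 4.094%/2 = 0.02047; periods = 2·16 = 32.
A = 7,700·(1 + 0.02047)^32 ≈ 7,700·1.9125277098 ≈ 14,726.4634.

$14,726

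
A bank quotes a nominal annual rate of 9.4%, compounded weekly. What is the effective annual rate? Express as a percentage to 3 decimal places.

EAR = (1 + 9.4%/52)^52 − 1 = (1 + 0.00180769)^52 − 1.
(1 + 0.00180769)^52 ≈ 1.098467, so EAR ≈ 9.84665%.

9.847%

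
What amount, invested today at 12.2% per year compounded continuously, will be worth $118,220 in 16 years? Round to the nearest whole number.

P = A·e^(−rt) = 118,220·e^(−1.952).
e^(−1.952) ≈ 0.141989807802, so P ≈ 16,786.0351.

$16,786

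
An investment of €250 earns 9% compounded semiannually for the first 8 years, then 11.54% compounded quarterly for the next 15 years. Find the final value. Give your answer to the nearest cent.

After 8 years at 9%: 250 × 2.022370153 ≈ 505.5925.
Then 15 years at 11.54%: 505.5925 × 5.50964624 ≈ 2,785.6360.

€2,785.64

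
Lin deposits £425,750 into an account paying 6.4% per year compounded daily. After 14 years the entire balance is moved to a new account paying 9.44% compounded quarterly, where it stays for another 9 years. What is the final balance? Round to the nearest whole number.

Phase 1: 425,750·(1 + 0.064/365)^5110 ≈ 1,042,913.7686.
Phase 2: 1,042,913.7686·(1 + 0.0236)^36 ≈ 2,415,118.1450.

£2,415,118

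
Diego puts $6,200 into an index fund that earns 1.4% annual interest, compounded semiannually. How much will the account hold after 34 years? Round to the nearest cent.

Periodic rate = 1.4%/2 = 0.007; periods = 2·34 = 68.
A = 6,200·(1 + 0.007)^68 ≈ 6,200·1.606956045 ≈ 9,963.1275.

$9,963.13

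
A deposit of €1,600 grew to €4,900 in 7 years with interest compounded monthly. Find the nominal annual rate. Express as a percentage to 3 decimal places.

16.096%

The 84-period growth factor is 4,900/1,600 = 3.0625.
r/12 = 3.0625^(1/84) − 1 ≈ 0.0134133, so r ≈ 12·0.0134133 = 16.09602%.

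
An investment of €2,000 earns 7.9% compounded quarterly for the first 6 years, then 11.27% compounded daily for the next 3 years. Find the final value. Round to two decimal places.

After 6 years at 7.9%: 2,000 × 1.599002474 ≈ 3,198.0049.
Then 3 years at 11.27%: 3,198.0049 × 1.402207546 ≈ 4,484.2667.

€4,484.27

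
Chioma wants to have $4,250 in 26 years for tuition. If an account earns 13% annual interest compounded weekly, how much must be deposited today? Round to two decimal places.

$145.31

Periodic rate = 13%/52 = 0.0025; 1352 periods.
P = 4,250/(1 + 0.0025)^1352 ≈ 4,250/29.24714694 ≈ 145.3133.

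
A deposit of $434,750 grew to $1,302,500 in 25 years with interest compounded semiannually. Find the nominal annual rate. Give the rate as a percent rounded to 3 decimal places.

4.438%

(1 + r/2)^50 = 1,302,500/434,750 = 2.99597.
1 + r/2 = 2.99597^(1/50) ≈ 1.022188, so r/2 ≈ 0.022188.
r ≈ 2·0.022188 = 4.43759%.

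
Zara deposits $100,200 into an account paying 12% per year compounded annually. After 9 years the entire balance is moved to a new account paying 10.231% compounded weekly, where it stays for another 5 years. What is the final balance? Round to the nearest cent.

$463,206.88

After 9 years at 12%: 100,200 × 2.77307875745 ≈ 277,862.4915.
Then 5 years at 10.231%: 277,862.4915 × 1.66703637105 ≈ 463,206.8795.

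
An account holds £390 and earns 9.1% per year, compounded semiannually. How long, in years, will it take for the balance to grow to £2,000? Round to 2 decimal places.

We need (1 + 0.0455)^(2t) = 5.1282, so 2t = ln 5.1282 / ln 1.0455 ≈ 36.7400.
t ≈ 36.7400/2 = 18.3700 years.

18.37 years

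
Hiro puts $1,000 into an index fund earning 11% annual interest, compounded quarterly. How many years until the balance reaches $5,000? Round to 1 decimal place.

14.8 years

We need (1 + 0.0275)^(4t) = 5, so 4t = ln 5 / ln 1.0275 ≈ 59.3261.
t ≈ 59.3261/4 = 14.8315 years.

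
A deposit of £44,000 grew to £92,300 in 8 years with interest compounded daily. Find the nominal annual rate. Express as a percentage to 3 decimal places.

9.262%

(1 + r/365)^2920 = 92,300/44,000 = 2.09773.
1 + r/365 = 2.09773^(1/2920) ≈ 1.000254, so r/365 ≈ 0.000253749.
r ≈ 365·0.000253749 = 9.26186%.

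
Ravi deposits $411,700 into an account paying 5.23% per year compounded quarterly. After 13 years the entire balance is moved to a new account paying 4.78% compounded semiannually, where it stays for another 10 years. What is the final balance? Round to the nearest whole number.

After 13 years at 5.23%: 411,700 × 1.965002508653 ≈ 808,991.5328.
Then 10 years at 4.78%: 808,991.5328 × 1.603802403427 ≈ 1,297,462.5647.

$1,297,463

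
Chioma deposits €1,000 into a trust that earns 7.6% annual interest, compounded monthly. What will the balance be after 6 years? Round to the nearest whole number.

€1,575

Growth factor = (1 + 0.076/12)^72 ≈ 1.575483278.
A ≈ 1,000 × 1.575483278 ≈ 1,575.4833.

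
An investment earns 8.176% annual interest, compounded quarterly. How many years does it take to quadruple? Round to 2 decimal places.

(1 + 0.02044)^(4t) = 4.
4t = ln 4 / ln(1 + 0.02044) ≈ 1.3863/0.0202339 ≈ 68.5134.
t ≈ 17.1284.

17.13 years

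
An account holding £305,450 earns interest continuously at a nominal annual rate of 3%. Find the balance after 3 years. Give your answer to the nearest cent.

A = P·e^(rt) = 305,450·e^(0.03·3) = 305,450·e^0.09.
e^0.09 ≈ 1.09417428371, so A ≈ 334,215.5350.

£334,215.53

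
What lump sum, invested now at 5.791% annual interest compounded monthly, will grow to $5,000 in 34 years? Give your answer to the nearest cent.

$701.34

Periodic rate = 5.791%/12 = 0.00482583; 408 periods.
P = 5,000/(1 + 0.05791/12)^408 ≈ 5,000/7.129237894 ≈ 701.3372.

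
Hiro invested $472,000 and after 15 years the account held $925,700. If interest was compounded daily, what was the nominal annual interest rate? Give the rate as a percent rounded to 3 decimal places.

(1 + r/365)^5475 = 925,700/472,000 = 1.96123.
1 + r/365 = 1.96123^(1/5475) ≈ 1.000123, so r/365 ≈ 0.000123034.
r ≈ 365·0.000123034 = 4.49075%.

4.491%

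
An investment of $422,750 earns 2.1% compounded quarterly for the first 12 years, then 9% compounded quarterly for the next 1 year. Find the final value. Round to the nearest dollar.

After 12 years at 2.1%: 422,750 × 1.28574820059 ≈ 543,550.0518.
Then 1 years at 9%: 543,550.0518 × 1.09308331879 ≈ 594,145.4946.

$594,145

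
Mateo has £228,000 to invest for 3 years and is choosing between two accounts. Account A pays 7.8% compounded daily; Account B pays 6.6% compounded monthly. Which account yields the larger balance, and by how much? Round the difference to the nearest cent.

Account A growth factor: (1 + 0.078/365)^1095 ≈ 1.26361290253; balance ≈ 288,103.7418.
Account B growth factor: (1 + 0.0055)^36 ≈ 1.21830127181; balance ≈ 277,772.6900.
Account A is larger by 10,331.0518.

Account A, by £10,331.05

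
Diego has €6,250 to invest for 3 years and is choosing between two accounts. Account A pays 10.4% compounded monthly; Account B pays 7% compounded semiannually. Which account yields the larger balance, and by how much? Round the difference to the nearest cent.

Account A growth factor: (1 + 0.104/12)^36 ≈ 1.364319489; balance ≈ 8,526.9968.
Account B growth factor: (1 + 0.035)^6 ≈ 1.229255326; balance ≈ 7,682.8458.
Account A is larger by 844.1510.

Account A, by €844.15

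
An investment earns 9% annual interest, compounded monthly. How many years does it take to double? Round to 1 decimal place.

7.7 years

(1 + 0.0075)^(12t) = 2.
12t = ln 2 / ln(1 + 0.0075) ≈ 0.69315/0.00747201 ≈ 92.7658.
t ≈ 7.7305.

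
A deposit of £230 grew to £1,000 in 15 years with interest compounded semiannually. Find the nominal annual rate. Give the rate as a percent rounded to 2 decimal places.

10.04%

The 30-period growth factor is 1,000/230 = 4.34783.
r/2 = 4.34783^(1/30) − 1 ≈ 0.050209, so r ≈ 2·0.050209 = 10.04180%.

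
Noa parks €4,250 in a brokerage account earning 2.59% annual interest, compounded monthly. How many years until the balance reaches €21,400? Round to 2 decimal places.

We need (1 + 0.00215833)^(12t) = 5.0353, so 12t = ln 5.0353 / ln 1.002158 ≈ 749.7525.
t ≈ 749.7525/12 = 62.4794 years.

62.48 years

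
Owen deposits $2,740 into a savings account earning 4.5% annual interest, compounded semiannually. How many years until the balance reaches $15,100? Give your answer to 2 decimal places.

(1 + 0.0225)^(2t) = 15,100/2,740 = 5.5109.
2t·ln(1 + 0.0225) = ln(5.5109); 2t = 1.7067/0.0222506 ≈ 76.7052.
t ≈ 38.3526 years.

38.35 years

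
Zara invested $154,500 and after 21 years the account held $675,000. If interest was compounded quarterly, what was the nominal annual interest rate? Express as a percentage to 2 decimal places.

The 84-period growth factor is 675,000/154,500 = 4.36893.
r/4 = 4.36893^(1/84) − 1 ≈ 0.0177088, so r ≈ 4·0.0177088 = 7.08351%.

7.08%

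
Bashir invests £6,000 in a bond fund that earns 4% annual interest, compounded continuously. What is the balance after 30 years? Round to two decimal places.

A = P·e^(rt) = 6,000·e^(0.04·30) = 6,000·e^1.2.
e^1.2 ≈ 3.3201169227, so A ≈ 19,920.7015.

£19,920.70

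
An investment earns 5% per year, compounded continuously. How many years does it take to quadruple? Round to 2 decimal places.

e^(0.05t) = 4, so 0.05t = ln 4 ≈ 1.3863.
t ≈ 1.3863/0.05 ≈ 27.7259.

27.73 years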